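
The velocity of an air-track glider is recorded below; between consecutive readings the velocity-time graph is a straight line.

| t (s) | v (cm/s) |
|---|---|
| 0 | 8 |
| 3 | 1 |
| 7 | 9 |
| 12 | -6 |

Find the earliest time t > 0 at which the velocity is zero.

t = 10 s

v changes sign on 7–12 s (from 9 to -6); the graph is linear there, so v = 0 at t = 7 + (-9)·(12 − 7)/(-6 − 9) = 10 s.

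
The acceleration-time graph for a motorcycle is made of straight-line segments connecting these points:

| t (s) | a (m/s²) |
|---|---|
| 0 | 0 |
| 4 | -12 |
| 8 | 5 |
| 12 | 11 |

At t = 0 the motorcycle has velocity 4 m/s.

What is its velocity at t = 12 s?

-2 m/s

Δv equals the area under the a-t graph; then v = v₀ + Δv.
0–4 s: ½(0 + -12)(4) = -24 m/s
4–8 s: ½(-12 + 5)(4) = -14 m/s
8–12 s: ½(5 + 11)(4) = 32 m/s
Δv = -6 m/s, so v(12) = 4 + (-6) = -2 m/s.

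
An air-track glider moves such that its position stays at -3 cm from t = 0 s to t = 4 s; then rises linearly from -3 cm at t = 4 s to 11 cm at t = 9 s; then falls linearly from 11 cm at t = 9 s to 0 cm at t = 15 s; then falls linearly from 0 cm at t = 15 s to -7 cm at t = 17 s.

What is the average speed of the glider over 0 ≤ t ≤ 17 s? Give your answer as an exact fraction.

Average speed = (total path length)/(elapsed time); on a piecewise-linear x-t graph the path length is Σ|Δx|.
0–4 s: |Δx| = |-3 − -3| = 0 cm
4–9 s: |Δx| = |11 − -3| = 14 cm
9–15 s: |Δx| = |0 − 11| = 11 cm
15–17 s: |Δx| = |-7 − 0| = 7 cm
Total path = 32 cm; average speed = 32/17 = 32/17 cm/s.

32/17 cm/s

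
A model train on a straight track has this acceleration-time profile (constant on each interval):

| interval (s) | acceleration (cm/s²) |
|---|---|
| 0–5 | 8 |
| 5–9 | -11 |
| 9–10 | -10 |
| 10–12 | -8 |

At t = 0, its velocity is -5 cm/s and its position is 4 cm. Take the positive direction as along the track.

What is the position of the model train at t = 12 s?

On each constant-a segment, Δv = aΔt and Δx = v₀Δt + ½aΔt²; chain segment to segment.
0–5 s: v starts -5 cm/s; Δx = -5·5 + ½·8·5² = 75 cm; v ends 35 cm/s.
5–9 s: v starts 35 cm/s; Δx = 35·4 + ½·-11·4² = 52 cm; v ends -9 cm/s.
9–10 s: v starts -9 cm/s; Δx = -9·1 + ½·-10·1² = -14 cm; v ends -19 cm/s.
10–12 s: v starts -19 cm/s; Δx = -19·2 + ½·-8·2² = -54 cm; v ends -35 cm/s.
x(12) = 4 + Σ Δx = 63 cm.

63 cm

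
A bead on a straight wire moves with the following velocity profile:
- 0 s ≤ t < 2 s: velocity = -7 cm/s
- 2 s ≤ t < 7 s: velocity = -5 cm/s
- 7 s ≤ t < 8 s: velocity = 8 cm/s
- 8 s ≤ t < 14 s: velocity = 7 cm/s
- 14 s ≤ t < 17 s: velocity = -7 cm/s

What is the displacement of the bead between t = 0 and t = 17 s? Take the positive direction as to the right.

-10 cm

Displacement is the signed area under the v-t curve.
0–2 s: -7 × 2 = -14 cm
2–7 s: -5 × 5 = -25 cm
7–8 s: 8 × 1 = 8 cm
8–14 s: 7 × 6 = 42 cm
14–17 s: -7 × 3 = -21 cm
Net displacement = -10 cm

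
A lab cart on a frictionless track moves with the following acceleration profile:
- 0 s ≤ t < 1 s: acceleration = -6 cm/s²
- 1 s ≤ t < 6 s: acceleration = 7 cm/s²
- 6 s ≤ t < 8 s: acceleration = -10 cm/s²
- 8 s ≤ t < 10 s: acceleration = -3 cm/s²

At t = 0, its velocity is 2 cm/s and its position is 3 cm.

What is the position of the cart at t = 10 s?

On each constant-a segment, Δv = aΔt and Δx = v₀Δt + ½aΔt²; chain segment to segment.
0–1 s: v starts 2 cm/s; Δx = 2·1 + ½·-6·1² = -1 cm; v ends -4 cm/s.
1–6 s: v starts -4 cm/s; Δx = -4·5 + ½·7·5² = 67.5 cm; v ends 31 cm/s.
6–8 s: v starts 31 cm/s; Δx = 31·2 + ½·-10·2² = 42 cm; v ends 11 cm/s.
8–10 s: v starts 11 cm/s; Δx = 11·2 + ½·-3·2² = 16 cm; v ends 5 cm/s.
x(10) = 3 + Σ Δx = 127.5 cm.

127.5 cm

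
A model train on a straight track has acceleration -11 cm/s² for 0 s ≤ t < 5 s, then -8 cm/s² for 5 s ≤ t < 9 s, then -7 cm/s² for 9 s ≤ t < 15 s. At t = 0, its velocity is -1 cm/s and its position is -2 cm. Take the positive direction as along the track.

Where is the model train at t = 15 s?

On each constant-a segment, Δv = aΔt and Δx = v₀Δt + ½aΔt²; chain segment to segment.
0–5 s: v starts -1 cm/s; Δx = -1·5 + ½·-11·5² = -142.5 cm; v ends -56 cm/s.
5–9 s: v starts -56 cm/s; Δx = -56·4 + ½·-8·4² = -288 cm; v ends -88 cm/s.
9–15 s: v starts -88 cm/s; Δx = -88·6 + ½·-7·6² = -654 cm; v ends -130 cm/s.
x(15) = -2 + Σ Δx = -1086.5 cm.

-1086.5 cm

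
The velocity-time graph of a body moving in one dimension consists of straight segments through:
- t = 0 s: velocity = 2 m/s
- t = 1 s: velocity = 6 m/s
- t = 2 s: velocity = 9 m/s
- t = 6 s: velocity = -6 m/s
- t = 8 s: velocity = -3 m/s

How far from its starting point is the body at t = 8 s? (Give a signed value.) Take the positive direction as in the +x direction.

Displacement is the signed area under the v-t curve.
0–1 s: ½(2 + 6)(1) = 4 m
1–2 s: ½(6 + 9)(1) = 7.5 m
2–6 s: ½(9 + -6)(4) = 6 m
6–8 s: ½(-6 + -3)(2) = -9 m
Net displacement = 8.5 m

8.5 m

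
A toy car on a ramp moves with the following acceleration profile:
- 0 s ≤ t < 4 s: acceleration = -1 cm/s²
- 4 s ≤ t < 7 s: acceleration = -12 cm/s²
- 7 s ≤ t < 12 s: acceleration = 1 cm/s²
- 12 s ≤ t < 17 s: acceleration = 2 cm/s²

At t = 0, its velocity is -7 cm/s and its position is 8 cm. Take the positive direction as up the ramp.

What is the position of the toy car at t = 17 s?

On each constant-a segment, Δv = aΔt and Δx = v₀Δt + ½aΔt²; chain segment to segment.
0–4 s: v starts -7 cm/s; Δx = -7·4 + ½·-1·4² = -36 cm; v ends -11 cm/s.
4–7 s: v starts -11 cm/s; Δx = -11·3 + ½·-12·3² = -87 cm; v ends -47 cm/s.
7–12 s: v starts -47 cm/s; Δx = -47·5 + ½·1·5² = -222.5 cm; v ends -42 cm/s.
12–17 s: v starts -42 cm/s; Δx = -42·5 + ½·2·5² = -185 cm; v ends -32 cm/s.
x(17) = 8 + Σ Δx = -522.5 cm.

-522.5 cm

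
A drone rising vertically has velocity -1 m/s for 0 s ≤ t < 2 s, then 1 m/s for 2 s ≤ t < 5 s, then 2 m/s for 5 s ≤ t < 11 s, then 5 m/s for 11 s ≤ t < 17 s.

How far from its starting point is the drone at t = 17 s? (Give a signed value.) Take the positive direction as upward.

43 m

Displacement is the signed area under the v-t curve.
0–2 s: -1 × 2 = -2 m
2–5 s: 1 × 3 = 3 m
5–11 s: 2 × 6 = 12 m
11–17 s: 5 × 6 = 30 m
Net displacement = 43 m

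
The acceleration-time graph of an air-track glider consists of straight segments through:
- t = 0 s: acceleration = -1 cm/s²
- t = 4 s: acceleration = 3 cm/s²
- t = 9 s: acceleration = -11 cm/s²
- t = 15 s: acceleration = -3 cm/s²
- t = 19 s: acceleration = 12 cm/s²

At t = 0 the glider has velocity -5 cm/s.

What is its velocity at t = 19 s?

-45 cm/s

Δv equals the area under the a-t graph; then v = v₀ + Δv.
0–4 s: ½(-1 + 3)(4) = 4 cm/s
4–9 s: ½(3 + -11)(5) = -20 cm/s
9–15 s: ½(-11 + -3)(6) = -42 cm/s
15–19 s: ½(-3 + 12)(4) = 18 cm/s
Δv = -40 cm/s, so v(19) = -5 + (-40) = -45 cm/s.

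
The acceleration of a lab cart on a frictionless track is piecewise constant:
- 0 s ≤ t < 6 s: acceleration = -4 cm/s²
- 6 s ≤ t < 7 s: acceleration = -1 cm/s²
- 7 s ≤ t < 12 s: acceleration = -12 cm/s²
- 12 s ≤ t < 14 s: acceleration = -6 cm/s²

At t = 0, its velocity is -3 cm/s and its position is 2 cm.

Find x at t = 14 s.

-593.5 cm

On each constant-a segment, Δv = aΔt and Δx = v₀Δt + ½aΔt²; chain segment to segment.
0–6 s: v starts -3 cm/s; Δx = -3·6 + ½·-4·6² = -90 cm; v ends -27 cm/s.
6–7 s: v starts -27 cm/s; Δx = -27·1 + ½·-1·1² = -27.5 cm; v ends -28 cm/s.
7–12 s: v starts -28 cm/s; Δx = -28·5 + ½·-12·5² = -290 cm; v ends -88 cm/s.
12–14 s: v starts -88 cm/s; Δx = -88·2 + ½·-6·2² = -188 cm; v ends -100 cm/s.
x(14) = 2 + Σ Δx = -593.5 cm.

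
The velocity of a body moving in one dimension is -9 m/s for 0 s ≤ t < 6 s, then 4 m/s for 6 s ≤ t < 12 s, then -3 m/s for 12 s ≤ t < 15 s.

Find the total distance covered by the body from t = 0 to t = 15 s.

Total distance travelled is ∫|v| dt — sum the magnitudes of each area piece.
0–6 s: |-9| × 6 = 54 m
6–12 s: |4| × 6 = 24 m
12–15 s: |-3| × 3 = 9 m
Total distance = 87 m

87 m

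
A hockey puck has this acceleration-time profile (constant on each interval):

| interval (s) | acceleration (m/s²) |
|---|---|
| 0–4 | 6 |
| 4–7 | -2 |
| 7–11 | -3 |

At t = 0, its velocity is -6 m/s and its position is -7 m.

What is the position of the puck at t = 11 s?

On each constant-a segment, Δv = aΔt and Δx = v₀Δt + ½aΔt²; chain segment to segment.
0–4 s: v starts -6 m/s; Δx = -6·4 + ½·6·4² = 24 m; v ends 18 m/s.
4–7 s: v starts 18 m/s; Δx = 18·3 + ½·-2·3² = 45 m; v ends 12 m/s.
7–11 s: v starts 12 m/s; Δx = 12·4 + ½·-3·4² = 24 m; v ends 0 m/s.
x(11) = -7 + Σ Δx = 86 m.

86 m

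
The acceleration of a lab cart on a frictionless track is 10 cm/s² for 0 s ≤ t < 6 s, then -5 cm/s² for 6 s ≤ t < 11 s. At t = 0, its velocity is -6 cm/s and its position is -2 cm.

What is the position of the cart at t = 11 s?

On each constant-a segment, Δv = aΔt and Δx = v₀Δt + ½aΔt²; chain segment to segment.
0–6 s: v starts -6 cm/s; Δx = -6·6 + ½·10·6² = 144 cm; v ends 54 cm/s.
6–11 s: v starts 54 cm/s; Δx = 54·5 + ½·-5·5² = 207.5 cm; v ends 29 cm/s.
x(11) = -2 + Σ Δx = 349.5 cm.

349.5 cm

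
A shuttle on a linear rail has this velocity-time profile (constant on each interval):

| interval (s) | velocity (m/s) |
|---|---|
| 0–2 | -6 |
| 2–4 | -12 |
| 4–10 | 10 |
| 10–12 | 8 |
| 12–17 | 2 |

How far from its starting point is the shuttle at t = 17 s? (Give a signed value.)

Net displacement equals the area under the velocity-time graph (areas below the axis count negative).
0–2 s: -6 × 2 = -12 m
2–4 s: -12 × 2 = -24 m
4–10 s: 10 × 6 = 60 m
10–12 s: 8 × 2 = 16 m
12–17 s: 2 × 5 = 10 m
Net displacement = 50 m

50 m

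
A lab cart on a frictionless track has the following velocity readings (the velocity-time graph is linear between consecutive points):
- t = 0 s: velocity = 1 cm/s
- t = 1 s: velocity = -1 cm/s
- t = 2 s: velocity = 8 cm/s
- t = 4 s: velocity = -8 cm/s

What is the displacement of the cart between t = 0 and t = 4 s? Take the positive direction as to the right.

Net displacement equals the area under the velocity-time graph (areas below the axis count negative).
0–1 s: ½(1 + -1)(1) = 0 cm
1–2 s: ½(-1 + 8)(1) = 3.5 cm
2–4 s: ½(8 + -8)(2) = 0 cm
Net displacement = 3.5 cm

3.5 cm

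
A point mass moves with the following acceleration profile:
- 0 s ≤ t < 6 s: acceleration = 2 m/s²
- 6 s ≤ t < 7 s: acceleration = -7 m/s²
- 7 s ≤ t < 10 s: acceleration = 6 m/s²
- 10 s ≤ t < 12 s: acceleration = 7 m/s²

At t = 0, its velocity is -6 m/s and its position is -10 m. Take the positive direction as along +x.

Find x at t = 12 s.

64.5 m

On each constant-a segment, Δv = aΔt and Δx = v₀Δt + ½aΔt²; chain segment to segment.
0–6 s: v starts -6 m/s; Δx = -6·6 + ½·2·6² = 0 m; v ends 6 m/s.
6–7 s: v starts 6 m/s; Δx = 6·1 + ½·-7·1² = 2.5 m; v ends -1 m/s.
7–10 s: v starts -1 m/s; Δx = -1·3 + ½·6·3² = 24 m; v ends 17 m/s.
10–12 s: v starts 17 m/s; Δx = 17·2 + ½·7·2² = 48 m; v ends 31 m/s.
x(12) = -10 + Σ Δx = 64.5 m.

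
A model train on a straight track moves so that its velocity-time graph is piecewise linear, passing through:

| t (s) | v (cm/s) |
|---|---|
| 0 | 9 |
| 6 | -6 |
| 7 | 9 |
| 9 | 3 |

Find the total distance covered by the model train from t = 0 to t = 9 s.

Total distance travelled is ∫|v| dt — sum the magnitudes of each area piece.
0–6 s: v = 0 at t = 3.6 s; triangle areas 16.2 + 7.2 = 23.4 cm
6–7 s: v = 0 at t = 6.4 s; triangle areas 1.2 + 2.7 = 3.9 cm
7–9 s: |½(9 + 3)(2)| = 12 cm
Total distance = 39.3 cm

39.3 cm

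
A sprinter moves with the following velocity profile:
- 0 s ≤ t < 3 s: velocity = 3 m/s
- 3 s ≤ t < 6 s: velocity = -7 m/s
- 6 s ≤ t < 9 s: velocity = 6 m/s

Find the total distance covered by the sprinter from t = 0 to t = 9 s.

48 m

Total distance travelled is ∫|v| dt — sum the magnitudes of each area piece.
0–3 s: |3| × 3 = 9 m
3–6 s: |-7| × 3 = 21 m
6–9 s: |6| × 3 = 18 m
Total distance = 48 m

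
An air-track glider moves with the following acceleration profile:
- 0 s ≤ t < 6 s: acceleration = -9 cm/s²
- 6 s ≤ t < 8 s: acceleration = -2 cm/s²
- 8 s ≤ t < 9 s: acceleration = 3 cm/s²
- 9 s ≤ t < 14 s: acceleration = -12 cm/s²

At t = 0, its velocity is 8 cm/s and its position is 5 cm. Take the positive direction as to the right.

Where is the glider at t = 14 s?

-638.5 cm

On each constant-a segment, Δv = aΔt and Δx = v₀Δt + ½aΔt²; chain segment to segment.
0–6 s: v starts 8 cm/s; Δx = 8·6 + ½·-9·6² = -114 cm; v ends -46 cm/s.
6–8 s: v starts -46 cm/s; Δx = -46·2 + ½·-2·2² = -96 cm; v ends -50 cm/s.
8–9 s: v starts -50 cm/s; Δx = -50·1 + ½·3·1² = -48.5 cm; v ends -47 cm/s.
9–14 s: v starts -47 cm/s; Δx = -47·5 + ½·-12·5² = -385 cm; v ends -107 cm/s.
x(14) = 5 + Σ Δx = -638.5 cm.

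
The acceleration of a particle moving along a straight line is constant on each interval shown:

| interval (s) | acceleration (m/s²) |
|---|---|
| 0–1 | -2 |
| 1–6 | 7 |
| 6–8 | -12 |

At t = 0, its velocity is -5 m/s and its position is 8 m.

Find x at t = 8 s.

86.5 m

On each constant-a segment, Δv = aΔt and Δx = v₀Δt + ½aΔt²; chain segment to segment.
0–1 s: v starts -5 m/s; Δx = -5·1 + ½·-2·1² = -6 m; v ends -7 m/s.
1–6 s: v starts -7 m/s; Δx = -7·5 + ½·7·5² = 52.5 m; v ends 28 m/s.
6–8 s: v starts 28 m/s; Δx = 28·2 + ½·-12·2² = 32 m; v ends 4 m/s.
x(8) = 8 + Σ Δx = 86.5 m.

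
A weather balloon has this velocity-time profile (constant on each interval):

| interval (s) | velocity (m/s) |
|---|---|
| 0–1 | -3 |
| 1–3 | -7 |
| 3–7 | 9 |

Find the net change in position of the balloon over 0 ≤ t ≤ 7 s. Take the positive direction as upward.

Displacement is the signed area under the v-t curve.
0–1 s: -3 × 1 = -3 m
1–3 s: -7 × 2 = -14 m
3–7 s: 9 × 4 = 36 m
Net displacement = 19 m

19 m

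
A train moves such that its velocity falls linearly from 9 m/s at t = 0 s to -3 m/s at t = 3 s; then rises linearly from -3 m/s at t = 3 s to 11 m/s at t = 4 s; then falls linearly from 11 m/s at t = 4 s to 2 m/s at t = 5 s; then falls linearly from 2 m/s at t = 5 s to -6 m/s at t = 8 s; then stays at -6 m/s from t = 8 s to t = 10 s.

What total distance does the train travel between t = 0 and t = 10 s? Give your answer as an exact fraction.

1173/28 m

Distance (not displacement) is the total path length: add the absolute areas under v-t.
0–3 s: v = 0 at t = 2.25 s; triangle areas 10.125 + 1.125 = 11.25 m
3–4 s: v = 0 at t = 45/14 s; triangle areas 9/28 + 121/28 = 65/14 m
4–5 s: |½(11 + 2)(1)| = 6.5 m
5–8 s: v = 0 at t = 5.75 s; triangle areas 0.75 + 6.75 = 7.5 m
8–10 s: |-6| × 2 = 12 m
Total distance = 1173/28 m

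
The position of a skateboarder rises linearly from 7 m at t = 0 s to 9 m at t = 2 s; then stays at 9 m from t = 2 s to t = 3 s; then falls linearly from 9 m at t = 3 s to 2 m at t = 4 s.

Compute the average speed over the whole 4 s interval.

Average speed = (total path length)/(elapsed time); on a piecewise-linear x-t graph the path length is Σ|Δx|.
0–2 s: |Δx| = |9 − 7| = 2 m
2–3 s: |Δx| = |9 − 9| = 0 m
3–4 s: |Δx| = |2 − 9| = 7 m
Total path = 9 m; average speed = 9/4 = 2.25 m/s.

2.25 m/s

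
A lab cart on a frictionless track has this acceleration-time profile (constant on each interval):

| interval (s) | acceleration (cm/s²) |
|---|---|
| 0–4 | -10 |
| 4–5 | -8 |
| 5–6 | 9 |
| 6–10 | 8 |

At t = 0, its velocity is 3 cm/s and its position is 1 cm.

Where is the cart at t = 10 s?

On each constant-a segment, Δv = aΔt and Δx = v₀Δt + ½aΔt²; chain segment to segment.
0–4 s: v starts 3 cm/s; Δx = 3·4 + ½·-10·4² = -68 cm; v ends -37 cm/s.
4–5 s: v starts -37 cm/s; Δx = -37·1 + ½·-8·1² = -41 cm; v ends -45 cm/s.
5–6 s: v starts -45 cm/s; Δx = -45·1 + ½·9·1² = -40.5 cm; v ends -36 cm/s.
6–10 s: v starts -36 cm/s; Δx = -36·4 + ½·8·4² = -80 cm; v ends -4 cm/s.
x(10) = 1 + Σ Δx = -228.5 cm.

-228.5 cm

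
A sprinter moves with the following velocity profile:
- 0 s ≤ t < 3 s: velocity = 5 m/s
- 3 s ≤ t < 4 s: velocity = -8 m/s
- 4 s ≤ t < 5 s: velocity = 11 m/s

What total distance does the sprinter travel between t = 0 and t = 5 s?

34 m

Total distance travelled is ∫|v| dt — sum the magnitudes of each area piece.
0–3 s: |5| × 3 = 15 m
3–4 s: |-8| × 1 = 8 m
4–5 s: |11| × 1 = 11 m
Total distance = 34 m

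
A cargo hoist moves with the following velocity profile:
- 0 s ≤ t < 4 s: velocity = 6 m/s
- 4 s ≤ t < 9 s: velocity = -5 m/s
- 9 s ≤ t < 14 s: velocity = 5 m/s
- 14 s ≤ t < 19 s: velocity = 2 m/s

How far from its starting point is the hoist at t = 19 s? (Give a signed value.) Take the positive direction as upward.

34 m

Displacement is the signed area under the v-t curve.
0–4 s: 6 × 4 = 24 m
4–9 s: -5 × 5 = -25 m
9–14 s: 5 × 5 = 25 m
14–19 s: 2 × 5 = 10 m
Net displacement = 34 m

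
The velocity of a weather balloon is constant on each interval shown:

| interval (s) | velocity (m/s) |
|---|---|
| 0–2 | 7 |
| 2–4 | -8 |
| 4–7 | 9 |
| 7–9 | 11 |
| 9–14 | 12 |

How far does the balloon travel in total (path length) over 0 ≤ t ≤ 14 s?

139 m

Total distance travelled is ∫|v| dt — sum the magnitudes of each area piece.
0–2 s: |7| × 2 = 14 m
2–4 s: |-8| × 2 = 16 m
4–7 s: |9| × 3 = 27 m
7–9 s: |11| × 2 = 22 m
9–14 s: |12| × 5 = 60 m
Total distance = 139 m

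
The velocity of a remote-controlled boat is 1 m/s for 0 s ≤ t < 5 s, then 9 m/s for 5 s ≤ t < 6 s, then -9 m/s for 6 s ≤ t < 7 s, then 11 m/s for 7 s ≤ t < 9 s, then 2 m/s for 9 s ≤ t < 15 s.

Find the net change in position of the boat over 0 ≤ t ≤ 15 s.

39 m

Displacement is the signed area under the v-t curve.
0–5 s: 1 × 5 = 5 m
5–6 s: 9 × 1 = 9 m
6–7 s: -9 × 1 = -9 m
7–9 s: 11 × 2 = 22 m
9–15 s: 2 × 6 = 12 m
Net displacement = 39 m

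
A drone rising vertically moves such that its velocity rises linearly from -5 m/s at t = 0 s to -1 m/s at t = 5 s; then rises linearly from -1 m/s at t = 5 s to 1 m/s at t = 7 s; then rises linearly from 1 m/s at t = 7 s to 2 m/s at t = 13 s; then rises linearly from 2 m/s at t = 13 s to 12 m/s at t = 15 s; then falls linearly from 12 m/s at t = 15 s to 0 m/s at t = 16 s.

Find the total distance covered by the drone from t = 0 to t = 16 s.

Distance (not displacement) is the total path length: add the absolute areas under v-t.
0–5 s: |½(-5 + -1)(5)| = 15 m
5–7 s: v = 0 at t = 6 s; triangle areas 0.5 + 0.5 = 1 m
7–13 s: |½(1 + 2)(6)| = 9 m
13–15 s: |½(2 + 12)(2)| = 14 m
15–16 s: |½(12 + 0)(1)| = 6 m
Total distance = 45 m

45 m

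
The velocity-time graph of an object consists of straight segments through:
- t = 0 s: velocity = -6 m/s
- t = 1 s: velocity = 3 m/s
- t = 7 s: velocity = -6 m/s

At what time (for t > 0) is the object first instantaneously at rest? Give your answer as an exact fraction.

v changes sign on 0–1 s (from -6 to 3); the graph is linear there, so v = 0 at t = 0 + (6)·(1 − 0)/(3 − -6) = 2/3 s.

t = 2/3 s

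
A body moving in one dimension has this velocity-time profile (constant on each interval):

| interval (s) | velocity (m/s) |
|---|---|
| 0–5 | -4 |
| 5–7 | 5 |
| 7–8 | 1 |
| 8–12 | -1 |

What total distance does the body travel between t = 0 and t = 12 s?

35 m

Total distance travelled is ∫|v| dt — sum the magnitudes of each area piece.
0–5 s: |-4| × 5 = 20 m
5–7 s: |5| × 2 = 10 m
7–8 s: |1| × 1 = 1 m
8–12 s: |-1| × 4 = 4 m
Total distance = 35 m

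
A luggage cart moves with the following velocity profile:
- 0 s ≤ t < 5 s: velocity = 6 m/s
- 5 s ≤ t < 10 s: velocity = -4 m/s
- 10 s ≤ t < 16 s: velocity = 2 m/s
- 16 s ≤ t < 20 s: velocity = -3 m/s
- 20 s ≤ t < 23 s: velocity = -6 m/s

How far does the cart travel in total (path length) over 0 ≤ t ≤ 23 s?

Total distance travelled is ∫|v| dt — sum the magnitudes of each area piece.
0–5 s: |6| × 5 = 30 m
5–10 s: |-4| × 5 = 20 m
10–16 s: |2| × 6 = 12 m
16–20 s: |-3| × 4 = 12 m
20–23 s: |-6| × 3 = 18 m
Total distance = 92 m

92 m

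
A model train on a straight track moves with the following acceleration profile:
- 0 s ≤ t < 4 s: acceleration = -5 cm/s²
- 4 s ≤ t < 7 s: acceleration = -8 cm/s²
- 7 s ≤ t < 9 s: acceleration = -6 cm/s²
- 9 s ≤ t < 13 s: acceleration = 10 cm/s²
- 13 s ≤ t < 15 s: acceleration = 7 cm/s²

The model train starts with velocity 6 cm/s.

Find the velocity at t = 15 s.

4 cm/s

Δv equals the area under the a-t graph; then v = v₀ + Δv.
0–4 s: -5 × 4 = -20 cm/s
4–7 s: -8 × 3 = -24 cm/s
7–9 s: -6 × 2 = -12 cm/s
9–13 s: 10 × 4 = 40 cm/s
13–15 s: 7 × 2 = 14 cm/s
Δv = -2 cm/s, so v(15) = 6 + (-2) = 4 cm/s.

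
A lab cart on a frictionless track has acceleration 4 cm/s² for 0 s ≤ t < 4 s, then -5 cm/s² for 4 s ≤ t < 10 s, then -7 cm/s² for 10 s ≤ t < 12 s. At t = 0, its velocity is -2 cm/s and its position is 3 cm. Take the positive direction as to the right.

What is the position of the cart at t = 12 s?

-25 cm

On each constant-a segment, Δv = aΔt and Δx = v₀Δt + ½aΔt²; chain segment to segment.
0–4 s: v starts -2 cm/s; Δx = -2·4 + ½·4·4² = 24 cm; v ends 14 cm/s.
4–10 s: v starts 14 cm/s; Δx = 14·6 + ½·-5·6² = -6 cm; v ends -16 cm/s.
10–12 s: v starts -16 cm/s; Δx = -16·2 + ½·-7·2² = -46 cm; v ends -30 cm/s.
x(12) = 3 + Σ Δx = -25 cm.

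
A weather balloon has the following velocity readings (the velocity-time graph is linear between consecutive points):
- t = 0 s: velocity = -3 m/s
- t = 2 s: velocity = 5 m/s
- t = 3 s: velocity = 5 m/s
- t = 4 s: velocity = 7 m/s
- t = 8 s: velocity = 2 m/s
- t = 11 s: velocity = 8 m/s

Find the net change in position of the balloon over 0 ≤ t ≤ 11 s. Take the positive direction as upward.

46 m

Displacement is the signed area under the v-t curve.
0–2 s: ½(-3 + 5)(2) = 2 m
2–3 s: 5 × 1 = 5 m
3–4 s: ½(5 + 7)(1) = 6 m
4–8 s: ½(7 + 2)(4) = 18 m
8–11 s: ½(2 + 8)(3) = 15 m
Net displacement = 46 m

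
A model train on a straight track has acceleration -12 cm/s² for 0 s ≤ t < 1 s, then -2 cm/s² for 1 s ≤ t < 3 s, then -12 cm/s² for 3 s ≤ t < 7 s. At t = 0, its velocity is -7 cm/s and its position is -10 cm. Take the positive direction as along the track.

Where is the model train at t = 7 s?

On each constant-a segment, Δv = aΔt and Δx = v₀Δt + ½aΔt²; chain segment to segment.
0–1 s: v starts -7 cm/s; Δx = -7·1 + ½·-12·1² = -13 cm; v ends -19 cm/s.
1–3 s: v starts -19 cm/s; Δx = -19·2 + ½·-2·2² = -42 cm; v ends -23 cm/s.
3–7 s: v starts -23 cm/s; Δx = -23·4 + ½·-12·4² = -188 cm; v ends -71 cm/s.
x(7) = -10 + Σ Δx = -253 cm.

-253 cm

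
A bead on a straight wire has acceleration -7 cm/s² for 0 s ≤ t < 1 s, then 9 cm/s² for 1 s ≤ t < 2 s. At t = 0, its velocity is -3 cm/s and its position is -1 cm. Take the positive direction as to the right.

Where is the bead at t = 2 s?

-13 cm

On each constant-a segment, Δv = aΔt and Δx = v₀Δt + ½aΔt²; chain segment to segment.
0–1 s: v starts -3 cm/s; Δx = -3·1 + ½·-7·1² = -6.5 cm; v ends -10 cm/s.
1–2 s: v starts -10 cm/s; Δx = -10·1 + ½·9·1² = -5.5 cm; v ends -1 cm/s.
x(2) = -1 + Σ Δx = -13 cm.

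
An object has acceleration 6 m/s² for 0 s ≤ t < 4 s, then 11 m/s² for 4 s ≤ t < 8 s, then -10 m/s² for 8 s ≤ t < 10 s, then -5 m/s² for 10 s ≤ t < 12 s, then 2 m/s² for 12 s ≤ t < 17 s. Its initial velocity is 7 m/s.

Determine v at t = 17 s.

Δv equals the area under the a-t graph; then v = v₀ + Δv.
0–4 s: 6 × 4 = 24 m/s
4–8 s: 11 × 4 = 44 m/s
8–10 s: -10 × 2 = -20 m/s
10–12 s: -5 × 2 = -10 m/s
12–17 s: 2 × 5 = 10 m/s
Δv = 48 m/s, so v(17) = 7 + (48) = 55 m/s.

55 m/s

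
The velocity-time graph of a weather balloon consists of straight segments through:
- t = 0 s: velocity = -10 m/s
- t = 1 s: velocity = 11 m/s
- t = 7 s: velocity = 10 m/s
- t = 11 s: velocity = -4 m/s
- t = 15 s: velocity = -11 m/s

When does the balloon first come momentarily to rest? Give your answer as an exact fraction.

v changes sign on 0–1 s (from -10 to 11); the graph is linear there, so v = 0 at t = 0 + (10)·(1 − 0)/(11 − -10) = 10/21 s.

t = 10/21 s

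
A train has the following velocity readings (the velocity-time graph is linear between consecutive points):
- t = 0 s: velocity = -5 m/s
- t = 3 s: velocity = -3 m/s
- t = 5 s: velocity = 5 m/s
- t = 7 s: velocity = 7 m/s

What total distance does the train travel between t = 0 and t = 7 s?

Total distance travelled is ∫|v| dt — sum the magnitudes of each area piece.
0–3 s: |½(-5 + -3)(3)| = 12 m
3–5 s: v = 0 at t = 3.75 s; triangle areas 1.125 + 3.125 = 4.25 m
5–7 s: |½(5 + 7)(2)| = 12 m
Total distance = 28.25 m

28.25 m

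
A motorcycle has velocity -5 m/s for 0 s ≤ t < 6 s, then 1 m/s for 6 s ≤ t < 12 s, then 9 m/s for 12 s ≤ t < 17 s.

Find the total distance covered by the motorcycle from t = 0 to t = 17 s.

81 m

Distance (not displacement) is the total path length: add the absolute areas under v-t.
0–6 s: |-5| × 6 = 30 m
6–12 s: |1| × 6 = 6 m
12–17 s: |9| × 5 = 45 m
Total distance = 81 m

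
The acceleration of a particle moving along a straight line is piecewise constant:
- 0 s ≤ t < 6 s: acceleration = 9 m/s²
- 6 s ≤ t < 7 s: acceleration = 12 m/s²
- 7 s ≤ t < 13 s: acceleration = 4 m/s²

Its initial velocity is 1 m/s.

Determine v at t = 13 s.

Δv equals the area under the a-t graph; then v = v₀ + Δv.
0–6 s: 9 × 6 = 54 m/s
6–7 s: 12 × 1 = 12 m/s
7–13 s: 4 × 6 = 24 m/s
Δv = 90 m/s, so v(13) = 1 + (90) = 91 m/s.

91 m/s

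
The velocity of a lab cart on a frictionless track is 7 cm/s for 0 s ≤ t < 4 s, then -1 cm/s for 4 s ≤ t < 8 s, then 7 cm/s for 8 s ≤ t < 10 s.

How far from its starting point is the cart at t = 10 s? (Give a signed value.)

Net displacement equals the area under the velocity-time graph (areas below the axis count negative).
0–4 s: 7 × 4 = 28 cm
4–8 s: -1 × 4 = -4 cm
8–10 s: 7 × 2 = 14 cm
Net displacement = 38 cm

38 cm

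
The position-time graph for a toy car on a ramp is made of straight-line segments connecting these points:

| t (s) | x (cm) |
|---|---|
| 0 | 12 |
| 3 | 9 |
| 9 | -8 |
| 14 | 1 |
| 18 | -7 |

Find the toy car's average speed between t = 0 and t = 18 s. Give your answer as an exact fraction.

37/18 cm/s

Average speed = (total path length)/(elapsed time); on a piecewise-linear x-t graph the path length is Σ|Δx|.
0–3 s: |Δx| = |9 − 12| = 3 cm
3–9 s: |Δx| = |-8 − 9| = 17 cm
9–14 s: |Δx| = |1 − -8| = 9 cm
14–18 s: |Δx| = |-7 − 1| = 8 cm
Total path = 37 cm; average speed = 37/18 = 37/18 cm/s.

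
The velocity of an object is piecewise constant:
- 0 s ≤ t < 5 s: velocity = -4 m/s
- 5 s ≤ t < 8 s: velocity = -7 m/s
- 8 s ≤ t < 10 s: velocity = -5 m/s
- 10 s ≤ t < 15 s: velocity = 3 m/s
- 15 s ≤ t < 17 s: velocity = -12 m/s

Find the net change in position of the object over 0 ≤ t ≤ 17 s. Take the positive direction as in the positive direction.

Displacement is the signed area under the v-t curve.
0–5 s: -4 × 5 = -20 m
5–8 s: -7 × 3 = -21 m
8–10 s: -5 × 2 = -10 m
10–15 s: 3 × 5 = 15 m
15–17 s: -12 × 2 = -24 m
Net displacement = -60 m

-60 m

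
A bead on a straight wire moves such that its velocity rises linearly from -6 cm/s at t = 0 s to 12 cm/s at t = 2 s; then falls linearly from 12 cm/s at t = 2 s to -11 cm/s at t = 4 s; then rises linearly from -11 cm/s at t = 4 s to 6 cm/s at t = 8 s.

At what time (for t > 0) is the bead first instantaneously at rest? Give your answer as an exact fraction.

v changes sign on 0–2 s (from -6 to 12); the graph is linear there, so v = 0 at t = 0 + (6)·(2 − 0)/(12 − -6) = 2/3 s.

t = 2/3 s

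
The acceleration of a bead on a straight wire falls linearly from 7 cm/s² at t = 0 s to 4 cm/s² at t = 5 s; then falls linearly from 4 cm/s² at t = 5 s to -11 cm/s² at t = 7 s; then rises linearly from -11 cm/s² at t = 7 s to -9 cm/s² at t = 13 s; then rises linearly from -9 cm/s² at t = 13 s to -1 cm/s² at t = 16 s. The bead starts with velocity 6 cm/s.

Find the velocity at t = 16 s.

Δv equals the area under the a-t graph; then v = v₀ + Δv.
0–5 s: ½(7 + 4)(5) = 27.5 cm/s
5–7 s: ½(4 + -11)(2) = -7 cm/s
7–13 s: ½(-11 + -9)(6) = -60 cm/s
13–16 s: ½(-9 + -1)(3) = -15 cm/s
Δv = -54.5 cm/s, so v(16) = 6 + (-54.5) = -48.5 cm/s.

-48.5 cm/s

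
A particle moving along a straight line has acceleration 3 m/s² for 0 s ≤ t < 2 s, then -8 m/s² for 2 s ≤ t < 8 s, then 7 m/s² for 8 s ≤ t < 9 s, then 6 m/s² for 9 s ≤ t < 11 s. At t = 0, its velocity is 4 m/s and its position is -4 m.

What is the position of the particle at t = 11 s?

-158.5 m

On each constant-a segment, Δv = aΔt and Δx = v₀Δt + ½aΔt²; chain segment to segment.
0–2 s: v starts 4 m/s; Δx = 4·2 + ½·3·2² = 14 m; v ends 10 m/s.
2–8 s: v starts 10 m/s; Δx = 10·6 + ½·-8·6² = -84 m; v ends -38 m/s.
8–9 s: v starts -38 m/s; Δx = -38·1 + ½·7·1² = -34.5 m; v ends -31 m/s.
9–11 s: v starts -31 m/s; Δx = -31·2 + ½·6·2² = -50 m; v ends -19 m/s.
x(11) = -4 + Σ Δx = -158.5 m.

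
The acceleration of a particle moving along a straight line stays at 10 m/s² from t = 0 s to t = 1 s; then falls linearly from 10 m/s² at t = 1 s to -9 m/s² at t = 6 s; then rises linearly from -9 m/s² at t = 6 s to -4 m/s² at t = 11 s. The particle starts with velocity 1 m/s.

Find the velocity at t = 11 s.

Δv equals the area under the a-t graph; then v = v₀ + Δv.
0–1 s: 10 × 1 = 10 m/s
1–6 s: ½(10 + -9)(5) = 2.5 m/s
6–11 s: ½(-9 + -4)(5) = -32.5 m/s
Δv = -20 m/s, so v(11) = 1 + (-20) = -19 m/s.

-19 m/s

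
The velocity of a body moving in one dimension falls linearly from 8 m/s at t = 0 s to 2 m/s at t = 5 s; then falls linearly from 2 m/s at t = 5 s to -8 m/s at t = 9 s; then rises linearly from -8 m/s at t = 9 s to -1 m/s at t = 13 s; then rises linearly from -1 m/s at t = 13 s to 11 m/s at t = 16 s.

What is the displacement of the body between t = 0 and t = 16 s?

Displacement is the signed area under the v-t curve.
0–5 s: ½(8 + 2)(5) = 25 m
5–9 s: ½(2 + -8)(4) = -12 m
9–13 s: ½(-8 + -1)(4) = -18 m
13–16 s: ½(-1 + 11)(3) = 15 m
Net displacement = 10 m

10 m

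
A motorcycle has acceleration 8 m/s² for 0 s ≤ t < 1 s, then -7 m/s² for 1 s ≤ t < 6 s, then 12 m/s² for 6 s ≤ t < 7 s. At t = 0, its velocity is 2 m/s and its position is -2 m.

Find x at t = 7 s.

On each constant-a segment, Δv = aΔt and Δx = v₀Δt + ½aΔt²; chain segment to segment.
0–1 s: v starts 2 m/s; Δx = 2·1 + ½·8·1² = 6 m; v ends 10 m/s.
1–6 s: v starts 10 m/s; Δx = 10·5 + ½·-7·5² = -37.5 m; v ends -25 m/s.
6–7 s: v starts -25 m/s; Δx = -25·1 + ½·12·1² = -19 m; v ends -13 m/s.
x(7) = -2 + Σ Δx = -52.5 m.

-52.5 m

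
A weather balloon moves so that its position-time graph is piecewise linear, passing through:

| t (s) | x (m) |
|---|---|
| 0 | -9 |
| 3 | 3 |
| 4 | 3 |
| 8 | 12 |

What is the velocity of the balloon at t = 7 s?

2.25 m/s

Velocity is the slope of the x-t graph on 4–8 s: (12 − 3)/(8 − 4) = 2.25 m/s.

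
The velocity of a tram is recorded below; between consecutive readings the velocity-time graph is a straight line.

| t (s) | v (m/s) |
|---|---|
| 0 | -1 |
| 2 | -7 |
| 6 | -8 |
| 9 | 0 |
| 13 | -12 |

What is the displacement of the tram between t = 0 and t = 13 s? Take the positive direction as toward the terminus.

Net displacement equals the area under the velocity-time graph (areas below the axis count negative).
0–2 s: ½(-1 + -7)(2) = -8 m
2–6 s: ½(-7 + -8)(4) = -30 m
6–9 s: ½(-8 + 0)(3) = -12 m
9–13 s: ½(0 + -12)(4) = -24 m
Net displacement = -74 m

-74 m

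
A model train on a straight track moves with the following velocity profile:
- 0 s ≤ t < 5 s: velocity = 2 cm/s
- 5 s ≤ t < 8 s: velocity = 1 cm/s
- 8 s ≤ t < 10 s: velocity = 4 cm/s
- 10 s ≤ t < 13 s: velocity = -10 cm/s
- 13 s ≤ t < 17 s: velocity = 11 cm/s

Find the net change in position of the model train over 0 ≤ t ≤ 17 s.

Displacement is the signed area under the v-t curve.
0–5 s: 2 × 5 = 10 cm
5–8 s: 1 × 3 = 3 cm
8–10 s: 4 × 2 = 8 cm
10–13 s: -10 × 3 = -30 cm
13–17 s: 11 × 4 = 44 cm
Net displacement = 35 cm

35 cm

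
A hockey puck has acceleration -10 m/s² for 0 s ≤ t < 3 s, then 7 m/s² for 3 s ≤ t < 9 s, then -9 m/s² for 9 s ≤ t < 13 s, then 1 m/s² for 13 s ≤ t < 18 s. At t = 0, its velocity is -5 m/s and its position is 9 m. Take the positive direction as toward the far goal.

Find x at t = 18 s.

-311.5 m

On each constant-a segment, Δv = aΔt and Δx = v₀Δt + ½aΔt²; chain segment to segment.
0–3 s: v starts -5 m/s; Δx = -5·3 + ½·-10·3² = -60 m; v ends -35 m/s.
3–9 s: v starts -35 m/s; Δx = -35·6 + ½·7·6² = -84 m; v ends 7 m/s.
9–13 s: v starts 7 m/s; Δx = 7·4 + ½·-9·4² = -44 m; v ends -29 m/s.
13–18 s: v starts -29 m/s; Δx = -29·5 + ½·1·5² = -132.5 m; v ends -24 m/s.
x(18) = 9 + Σ Δx = -311.5 m.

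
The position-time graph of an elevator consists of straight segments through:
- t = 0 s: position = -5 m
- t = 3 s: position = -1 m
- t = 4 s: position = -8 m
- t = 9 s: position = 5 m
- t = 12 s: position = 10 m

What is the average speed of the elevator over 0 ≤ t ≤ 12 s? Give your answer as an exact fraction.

29/12 m/s

Average speed = (total path length)/(elapsed time); on a piecewise-linear x-t graph the path length is Σ|Δx|.
0–3 s: |Δx| = |-1 − -5| = 4 m
3–4 s: |Δx| = |-8 − -1| = 7 m
4–9 s: |Δx| = |5 − -8| = 13 m
9–12 s: |Δx| = |10 − 5| = 5 m
Total path = 29 m; average speed = 29/12 = 29/12 m/s.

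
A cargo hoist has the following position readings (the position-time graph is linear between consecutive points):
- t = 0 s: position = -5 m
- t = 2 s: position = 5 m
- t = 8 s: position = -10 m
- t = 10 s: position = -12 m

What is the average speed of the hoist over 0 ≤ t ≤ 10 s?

Average speed = (total path length)/(elapsed time); on a piecewise-linear x-t graph the path length is Σ|Δx|.
0–2 s: |Δx| = |5 − -5| = 10 m
2–8 s: |Δx| = |-10 − 5| = 15 m
8–10 s: |Δx| = |-12 − -10| = 2 m
Total path = 27 m; average speed = 27/10 = 2.7 m/s.

2.7 m/s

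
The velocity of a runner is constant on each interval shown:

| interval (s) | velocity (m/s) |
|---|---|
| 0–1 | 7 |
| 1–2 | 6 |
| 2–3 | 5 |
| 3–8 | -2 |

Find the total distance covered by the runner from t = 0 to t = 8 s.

Total distance travelled is ∫|v| dt — sum the magnitudes of each area piece.
0–1 s: |7| × 1 = 7 m
1–2 s: |6| × 1 = 6 m
2–3 s: |5| × 1 = 5 m
3–8 s: |-2| × 5 = 10 m
Total distance = 28 m

28 m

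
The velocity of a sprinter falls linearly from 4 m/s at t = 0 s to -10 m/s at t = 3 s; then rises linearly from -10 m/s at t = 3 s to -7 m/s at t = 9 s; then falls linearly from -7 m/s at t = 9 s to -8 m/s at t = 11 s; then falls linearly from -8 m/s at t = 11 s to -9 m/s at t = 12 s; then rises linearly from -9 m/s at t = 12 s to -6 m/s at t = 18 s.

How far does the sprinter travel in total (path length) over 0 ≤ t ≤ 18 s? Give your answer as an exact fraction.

1847/14 m

Total distance travelled is ∫|v| dt — sum the magnitudes of each area piece.
0–3 s: v = 0 at t = 6/7 s; triangle areas 12/7 + 75/7 = 87/7 m
3–9 s: |½(-10 + -7)(6)| = 51 m
9–11 s: |½(-7 + -8)(2)| = 15 m
11–12 s: |½(-8 + -9)(1)| = 8.5 m
12–18 s: |½(-9 + -6)(6)| = 45 m
Total distance = 1847/14 m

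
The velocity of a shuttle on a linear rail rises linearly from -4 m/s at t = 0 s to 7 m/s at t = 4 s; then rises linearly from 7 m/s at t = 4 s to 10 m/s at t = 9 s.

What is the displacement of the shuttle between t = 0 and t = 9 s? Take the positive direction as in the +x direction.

Displacement is the signed area under the v-t curve.
0–4 s: ½(-4 + 7)(4) = 6 m
4–9 s: ½(7 + 10)(5) = 42.5 m
Net displacement = 48.5 m

48.5 m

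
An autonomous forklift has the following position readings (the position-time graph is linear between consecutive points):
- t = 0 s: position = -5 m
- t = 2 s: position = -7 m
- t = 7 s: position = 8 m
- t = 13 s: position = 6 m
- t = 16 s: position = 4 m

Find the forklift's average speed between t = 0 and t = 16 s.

Average speed = (total path length)/(elapsed time); on a piecewise-linear x-t graph the path length is Σ|Δx|.
0–2 s: |Δx| = |-7 − -5| = 2 m
2–7 s: |Δx| = |8 − -7| = 15 m
7–13 s: |Δx| = |6 − 8| = 2 m
13–16 s: |Δx| = |4 − 6| = 2 m
Total path = 21 m; average speed = 21/16 = 1.3125 m/s.

1.3125 m/s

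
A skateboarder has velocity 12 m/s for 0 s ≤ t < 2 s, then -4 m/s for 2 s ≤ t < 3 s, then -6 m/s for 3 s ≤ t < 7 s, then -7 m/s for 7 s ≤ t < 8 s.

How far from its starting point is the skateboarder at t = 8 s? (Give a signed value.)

-11 m

Displacement is the signed area under the v-t curve.
0–2 s: 12 × 2 = 24 m
2–3 s: -4 × 1 = -4 m
3–7 s: -6 × 4 = -24 m
7–8 s: -7 × 1 = -7 m
Net displacement = -11 m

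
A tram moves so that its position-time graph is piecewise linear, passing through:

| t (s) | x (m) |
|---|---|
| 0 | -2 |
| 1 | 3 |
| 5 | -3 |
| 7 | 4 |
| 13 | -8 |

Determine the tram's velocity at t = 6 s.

3.5 m/s

Velocity is the slope of the x-t graph on 5–7 s: (4 − -3)/(7 − 5) = 3.5 m/s.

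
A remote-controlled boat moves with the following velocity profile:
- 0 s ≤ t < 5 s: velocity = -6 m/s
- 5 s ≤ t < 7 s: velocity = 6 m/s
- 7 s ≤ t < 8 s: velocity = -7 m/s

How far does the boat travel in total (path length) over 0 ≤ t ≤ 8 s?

Distance (not displacement) is the total path length: add the absolute areas under v-t.
0–5 s: |-6| × 5 = 30 m
5–7 s: |6| × 2 = 12 m
7–8 s: |-7| × 1 = 7 m
Total distance = 49 m

49 m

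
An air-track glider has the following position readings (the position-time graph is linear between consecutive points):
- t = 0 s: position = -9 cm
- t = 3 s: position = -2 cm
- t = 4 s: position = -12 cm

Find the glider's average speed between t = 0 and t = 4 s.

Average speed = (total path length)/(elapsed time); on a piecewise-linear x-t graph the path length is Σ|Δx|.
0–3 s: |Δx| = |-2 − -9| = 7 cm
3–4 s: |Δx| = |-12 − -2| = 10 cm
Total path = 17 cm; average speed = 17/4 = 4.25 cm/s.

4.25 cm/s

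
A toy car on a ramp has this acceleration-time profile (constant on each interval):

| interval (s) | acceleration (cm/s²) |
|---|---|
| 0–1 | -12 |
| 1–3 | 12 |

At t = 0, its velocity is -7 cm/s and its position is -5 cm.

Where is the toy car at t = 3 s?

On each constant-a segment, Δv = aΔt and Δx = v₀Δt + ½aΔt²; chain segment to segment.
0–1 s: v starts -7 cm/s; Δx = -7·1 + ½·-12·1² = -13 cm; v ends -19 cm/s.
1–3 s: v starts -19 cm/s; Δx = -19·2 + ½·12·2² = -14 cm; v ends 5 cm/s.
x(3) = -5 + Σ Δx = -32 cm.

-32 cm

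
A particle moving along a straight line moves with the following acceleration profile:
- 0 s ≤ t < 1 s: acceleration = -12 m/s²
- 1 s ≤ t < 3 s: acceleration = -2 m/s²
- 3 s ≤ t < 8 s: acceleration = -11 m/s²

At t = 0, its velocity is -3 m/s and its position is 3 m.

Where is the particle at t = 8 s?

-272.5 m

On each constant-a segment, Δv = aΔt and Δx = v₀Δt + ½aΔt²; chain segment to segment.
0–1 s: v starts -3 m/s; Δx = -3·1 + ½·-12·1² = -9 m; v ends -15 m/s.
1–3 s: v starts -15 m/s; Δx = -15·2 + ½·-2·2² = -34 m; v ends -19 m/s.
3–8 s: v starts -19 m/s; Δx = -19·5 + ½·-11·5² = -232.5 m; v ends -74 m/s.
x(8) = 3 + Σ Δx = -272.5 m.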